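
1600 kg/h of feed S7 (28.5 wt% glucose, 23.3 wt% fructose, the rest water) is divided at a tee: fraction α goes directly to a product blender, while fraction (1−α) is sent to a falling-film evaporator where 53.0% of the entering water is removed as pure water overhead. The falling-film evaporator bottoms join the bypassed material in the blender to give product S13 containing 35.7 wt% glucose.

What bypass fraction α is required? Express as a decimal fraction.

0.211

All 1600×0.285 = 456 kg/h of glucose reaches S13, so S13 = 456/0.357 = 1277.3 kg/h and vapour = 322.69 kg/h.
The evaporator receives (1−α)·1600 of feed at 0.482 water and removes 0.530 of that water:
0.530×0.482×(1−α)×1600 = 322.69
(1−α) = 322.69/408.74 = 0.7895;  α = 0.2105.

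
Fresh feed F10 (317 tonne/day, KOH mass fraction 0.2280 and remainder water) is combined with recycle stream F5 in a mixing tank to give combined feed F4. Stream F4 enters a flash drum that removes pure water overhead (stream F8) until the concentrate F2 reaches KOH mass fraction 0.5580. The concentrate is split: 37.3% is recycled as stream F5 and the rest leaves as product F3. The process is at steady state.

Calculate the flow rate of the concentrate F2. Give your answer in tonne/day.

Overall KOH balance (none leaves overhead): KOH in fresh feed = KOH in product, i.e. 317×0.228 = (1−0.373)·F2·0.558.
F2 = 72.276/(0.558×0.627) = 206.58 tonne/day.

206.6 tonne/day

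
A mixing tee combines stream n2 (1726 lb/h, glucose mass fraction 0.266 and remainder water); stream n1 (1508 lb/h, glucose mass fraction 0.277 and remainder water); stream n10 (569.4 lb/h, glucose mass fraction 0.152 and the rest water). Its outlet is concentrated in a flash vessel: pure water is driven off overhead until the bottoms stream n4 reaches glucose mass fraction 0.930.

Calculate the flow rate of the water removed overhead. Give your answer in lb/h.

2768 lb/h

glucose entering = 1726×0.266 + 1508×0.277 + 569.4×0.152 = 963.38 lb/h.
All glucose reports to n4, so n4 = 963.38/0.930 = 1035.9 lb/h.
Total feed = 3803.4 lb/h; overhead = 3803.4 − 1035.9 = 2767.5 lb/h.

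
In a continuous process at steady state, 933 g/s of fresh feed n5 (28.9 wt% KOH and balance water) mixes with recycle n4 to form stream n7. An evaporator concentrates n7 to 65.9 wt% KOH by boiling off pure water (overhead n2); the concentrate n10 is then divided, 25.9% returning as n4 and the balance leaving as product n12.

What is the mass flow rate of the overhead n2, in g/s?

Overall KOH balance (none leaves overhead): KOH in fresh feed = KOH in product, i.e. 933×0.289 = (1−0.259)·n10·0.659.
n10 = 269.64/(0.659×0.741) = 552.17 g/s.
Recycle n4 = 0.259×552.17 = 143.01 g/s.
Combined feed n7 = 933 + 143.01 = 1076 g/s.
Overhead n2 = n7 − n10 = 1076 − 552.17 = 523.84 g/s.

523.8 g/s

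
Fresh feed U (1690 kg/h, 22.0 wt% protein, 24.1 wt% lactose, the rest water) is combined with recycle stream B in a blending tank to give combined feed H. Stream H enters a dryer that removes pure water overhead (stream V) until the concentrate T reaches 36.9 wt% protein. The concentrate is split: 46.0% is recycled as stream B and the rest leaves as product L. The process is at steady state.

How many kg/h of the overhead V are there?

682.4 kg/h

Overall protein balance (none leaves overhead): protein in fresh feed = protein in product, i.e. 1690×0.220 = (1−0.460)·T·0.369.
T = 371.8/(0.369×0.540) = 1865.9 kg/h.
Recycle B = 0.460×1865.9 = 858.32 kg/h.
Combined feed H = 1690 + 858.32 = 2548.3 kg/h.
Overhead V = H − T = 2548.3 − 1865.9 = 682.41 kg/h.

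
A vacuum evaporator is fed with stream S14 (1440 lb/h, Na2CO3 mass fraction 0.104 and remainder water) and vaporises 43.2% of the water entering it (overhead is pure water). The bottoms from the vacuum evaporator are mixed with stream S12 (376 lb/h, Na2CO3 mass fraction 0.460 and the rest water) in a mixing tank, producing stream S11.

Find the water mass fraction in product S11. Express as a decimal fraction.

Vapour removed = 0.432×0.896×1440 = 557.38 lb/h; concentrate = 882.62 lb/h.
water reaching the mixer = 732.86 (from concentrate) + 376×0.540 = 935.9 lb/h.
Product flow = 882.62 + 376 = 1258.6 lb/h; water fraction = 0.744.

0.744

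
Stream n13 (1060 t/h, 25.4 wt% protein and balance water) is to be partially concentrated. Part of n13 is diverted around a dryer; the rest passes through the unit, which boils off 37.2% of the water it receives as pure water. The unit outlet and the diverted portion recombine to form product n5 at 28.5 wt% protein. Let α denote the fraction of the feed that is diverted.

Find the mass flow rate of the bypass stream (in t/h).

All 1060×0.254 = 269.24 t/h of protein reaches n5, so n5 = 269.24/0.285 = 944.7 t/h and vapour = 115.3 t/h.
The evaporator receives (1−α)·1060 of feed at 0.746 water and removes 0.372 of that water:
0.372×0.746×(1−α)×1060 = 115.3
(1−α) = 115.3/294.16 = 0.3920;  α = 0.6080.
Bypass flow = 0.6080×1060 = 644.53 t/h.

644.5 t/h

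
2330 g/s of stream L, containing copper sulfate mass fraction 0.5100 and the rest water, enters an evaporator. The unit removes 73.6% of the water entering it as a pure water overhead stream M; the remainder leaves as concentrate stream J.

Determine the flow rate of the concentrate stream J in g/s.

water entering = 2330×0.490 = 1141.7 g/s; overhead removed = 0.736×1141.7 = 840.29 g/s.
Concentrate = 2330 − 840.29 = 1489.7 g/s.

1490 g/s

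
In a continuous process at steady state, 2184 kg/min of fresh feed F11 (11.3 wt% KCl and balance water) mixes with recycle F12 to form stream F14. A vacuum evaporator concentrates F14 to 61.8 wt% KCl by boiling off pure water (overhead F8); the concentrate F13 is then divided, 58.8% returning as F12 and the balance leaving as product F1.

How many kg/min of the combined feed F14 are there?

2754 kg/min

Overall KCl balance (none leaves overhead): KCl in fresh feed = KCl in product, i.e. 2184×0.113 = (1−0.588)·F13·0.618.
F13 = 246.79/(0.618×0.412) = 969.27 kg/min.
Recycle F12 = 0.588×969.27 = 569.93 kg/min.
Combined feed F14 = 2184 + 569.93 = 2753.9 kg/min.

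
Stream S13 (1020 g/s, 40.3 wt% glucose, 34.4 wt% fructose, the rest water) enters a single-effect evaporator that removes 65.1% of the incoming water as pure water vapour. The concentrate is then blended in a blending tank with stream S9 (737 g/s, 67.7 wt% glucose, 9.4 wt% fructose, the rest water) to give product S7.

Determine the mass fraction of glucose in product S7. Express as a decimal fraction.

Vapour removed = 0.651×0.253×1020 = 168 g/s; concentrate = 852 g/s.
glucose reaching the mixer = 411.06 (from concentrate) + 737×0.677 = 910.01 g/s.
Product flow = 852 + 737 = 1589 g/s; glucose fraction = 0.573.

0.573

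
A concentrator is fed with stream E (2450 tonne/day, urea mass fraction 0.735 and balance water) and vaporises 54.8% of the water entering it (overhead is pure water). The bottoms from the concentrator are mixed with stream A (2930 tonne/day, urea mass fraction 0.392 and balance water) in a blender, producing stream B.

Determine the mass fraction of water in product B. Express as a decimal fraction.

0.413

Vapour removed = 0.548×0.265×2450 = 355.79 tonne/day; concentrate = 2094.2 tonne/day.
water reaching the mixer = 293.46 (from concentrate) + 2930×0.608 = 2074.9 tonne/day.
Product flow = 2094.2 + 2930 = 5024.2 tonne/day; water fraction = 0.413.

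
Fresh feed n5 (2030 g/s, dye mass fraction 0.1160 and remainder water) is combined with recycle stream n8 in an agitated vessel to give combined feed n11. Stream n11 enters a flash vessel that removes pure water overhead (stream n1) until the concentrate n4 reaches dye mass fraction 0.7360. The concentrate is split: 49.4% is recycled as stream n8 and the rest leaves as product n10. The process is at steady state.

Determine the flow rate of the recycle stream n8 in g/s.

Overall dye balance (none leaves overhead): dye in fresh feed = dye in product, i.e. 2030×0.116 = (1−0.494)·n4·0.736.
n4 = 235.48/(0.736×0.506) = 632.3 g/s.
Recycle n8 = 0.494×632.3 = 312.36 g/s.

312.4 g/s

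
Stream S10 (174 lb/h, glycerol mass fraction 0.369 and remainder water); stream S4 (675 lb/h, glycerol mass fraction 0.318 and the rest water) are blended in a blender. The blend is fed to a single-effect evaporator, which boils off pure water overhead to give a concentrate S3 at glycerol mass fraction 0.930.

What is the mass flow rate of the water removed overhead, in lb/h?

glycerol entering = 174×0.369 + 675×0.318 = 278.86 lb/h.
All glycerol reports to S3, so S3 = 278.86/0.930 = 299.85 lb/h.
Total feed = 849 lb/h; overhead = 849 − 299.85 = 549.15 lb/h.

549.2 lb/h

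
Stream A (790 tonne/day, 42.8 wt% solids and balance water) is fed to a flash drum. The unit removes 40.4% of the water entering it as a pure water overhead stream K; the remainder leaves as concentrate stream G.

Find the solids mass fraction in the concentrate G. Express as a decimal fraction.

0.557

solids is not removed: 790×0.428 = 338.12 tonne/day of solids enters G.
water entering = 790×0.572 = 451.88 tonne/day; overhead removed = 0.404×451.88 = 182.56 tonne/day.
Concentrate = 790 − 182.56 = 607.44 tonne/day.
Mass fraction = 338.12/607.44 = 0.557.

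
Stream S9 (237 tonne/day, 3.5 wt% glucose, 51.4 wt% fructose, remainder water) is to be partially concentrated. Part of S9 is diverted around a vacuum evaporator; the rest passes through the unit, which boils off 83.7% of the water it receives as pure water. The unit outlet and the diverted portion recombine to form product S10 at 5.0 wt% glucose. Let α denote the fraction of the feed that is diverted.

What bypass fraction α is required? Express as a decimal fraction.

All 237×0.035 = 8.295 tonne/day of glucose reaches S10, so S10 = 8.295/0.050 = 165.9 tonne/day and vapour = 71.1 tonne/day.
The evaporator receives (1−α)·237 of feed at 0.451 water and removes 0.837 of that water:
0.837×0.451×(1−α)×237 = 71.1
(1−α) = 71.1/89.464 = 0.7947;  α = 0.2053.

0.205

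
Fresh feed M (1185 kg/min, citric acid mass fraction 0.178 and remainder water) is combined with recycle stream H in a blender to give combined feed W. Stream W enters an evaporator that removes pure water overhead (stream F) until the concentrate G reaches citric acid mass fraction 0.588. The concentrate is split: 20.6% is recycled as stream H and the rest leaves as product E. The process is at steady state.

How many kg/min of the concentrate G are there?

451.8 kg/min

Overall citric acid balance (none leaves overhead): citric acid in fresh feed = citric acid in product, i.e. 1185×0.178 = (1−0.206)·G·0.588.
G = 210.93/(0.588×0.794) = 451.79 kg/min.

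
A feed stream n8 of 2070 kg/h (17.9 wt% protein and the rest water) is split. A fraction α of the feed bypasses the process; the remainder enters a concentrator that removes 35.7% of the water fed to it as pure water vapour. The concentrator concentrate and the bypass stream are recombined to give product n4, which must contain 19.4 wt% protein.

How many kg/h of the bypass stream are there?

All 2070×0.179 = 370.53 kg/h of protein reaches n4, so n4 = 370.53/0.194 = 1909.9 kg/h and vapour = 160.05 kg/h.
The evaporator receives (1−α)·2070 of feed at 0.821 water and removes 0.357 of that water:
0.357×0.821×(1−α)×2070 = 160.05
(1−α) = 160.05/606.71 = 0.2638;  α = 0.7362.
Bypass flow = 0.7362×2070 = 1523.9 kg/h.

1524 kg/h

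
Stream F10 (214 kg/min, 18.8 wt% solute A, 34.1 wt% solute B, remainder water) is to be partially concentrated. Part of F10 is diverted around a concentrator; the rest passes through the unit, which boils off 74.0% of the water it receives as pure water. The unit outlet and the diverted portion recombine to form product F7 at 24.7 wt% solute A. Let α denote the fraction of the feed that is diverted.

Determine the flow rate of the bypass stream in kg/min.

67.34 kg/min

All 214×0.188 = 40.232 kg/min of solute A reaches F7, so F7 = 40.232/0.247 = 162.88 kg/min and vapour = 51.117 kg/min.
The evaporator receives (1−α)·214 of feed at 0.471 water and removes 0.740 of that water:
0.740×0.471×(1−α)×214 = 51.117
(1−α) = 51.117/74.588 = 0.6853;  α = 0.3147.
Bypass flow = 0.3147×214 = 67.338 kg/min.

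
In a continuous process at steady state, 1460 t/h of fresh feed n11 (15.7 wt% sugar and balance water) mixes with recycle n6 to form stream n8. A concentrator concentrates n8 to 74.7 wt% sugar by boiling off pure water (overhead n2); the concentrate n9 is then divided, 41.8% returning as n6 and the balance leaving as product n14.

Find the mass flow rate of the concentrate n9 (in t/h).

527.2 t/h

Overall sugar balance (none leaves overhead): sugar in fresh feed = sugar in product, i.e. 1460×0.157 = (1−0.418)·n9·0.747.
n9 = 229.22/(0.747×0.582) = 527.24 t/h.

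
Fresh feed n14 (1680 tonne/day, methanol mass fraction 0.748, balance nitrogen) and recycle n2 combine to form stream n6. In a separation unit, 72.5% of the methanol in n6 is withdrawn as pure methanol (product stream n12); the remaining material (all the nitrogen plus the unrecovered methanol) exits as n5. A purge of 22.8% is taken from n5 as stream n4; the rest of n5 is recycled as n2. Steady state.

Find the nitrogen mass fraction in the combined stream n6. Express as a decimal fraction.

0.538

nitrogen enters only via n14 and leaves only via the purge: 1680×0.252 = 0.228×(nitrogen in n5), and the separation unit passes all nitrogen, so nitrogen in n6 = nitrogen in n5 = 1856.8 tonne/day.
methanol in n6: m_A = 1680×0.748 + (1−0.228)·(1−0.725)·m_A, so m_A = 1256.6/0.7877 = 1595.3 tonne/day.
n6 = 1595.3 + 1856.8 = 3452.2 tonne/day.
nitrogen fraction in n6 = 1856.8/3452.2 = 0.538.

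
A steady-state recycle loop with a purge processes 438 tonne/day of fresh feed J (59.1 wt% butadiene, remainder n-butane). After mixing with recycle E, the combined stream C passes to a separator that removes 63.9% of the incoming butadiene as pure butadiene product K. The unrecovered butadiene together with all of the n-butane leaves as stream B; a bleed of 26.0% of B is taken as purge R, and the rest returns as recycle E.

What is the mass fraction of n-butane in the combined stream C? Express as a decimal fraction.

0.6611

n-butane enters only via J and leaves only via the purge: 438×0.409 = 0.260×(n-butane in B), and the separator passes all n-butane, so n-butane in C = n-butane in B = 689.01 tonne/day.
butadiene in C: m_A = 438×0.591 + (1−0.260)·(1−0.639)·m_A, so m_A = 258.86/0.7329 = 353.22 tonne/day.
C = 353.22 + 689.01 = 1042.2 tonne/day.
n-butane fraction in C = 689.01/1042.2 = 0.6611.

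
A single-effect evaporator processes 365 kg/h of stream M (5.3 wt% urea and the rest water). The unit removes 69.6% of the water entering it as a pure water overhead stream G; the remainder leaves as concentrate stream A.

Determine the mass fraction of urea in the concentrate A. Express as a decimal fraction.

0.155

urea is not removed: 365×0.053 = 19.345 kg/h of urea enters A.
water entering = 365×0.947 = 345.65 kg/h; overhead removed = 0.696×345.65 = 240.58 kg/h.
Concentrate = 365 − 240.58 = 124.42 kg/h.
Mass fraction = 19.345/124.42 = 0.155.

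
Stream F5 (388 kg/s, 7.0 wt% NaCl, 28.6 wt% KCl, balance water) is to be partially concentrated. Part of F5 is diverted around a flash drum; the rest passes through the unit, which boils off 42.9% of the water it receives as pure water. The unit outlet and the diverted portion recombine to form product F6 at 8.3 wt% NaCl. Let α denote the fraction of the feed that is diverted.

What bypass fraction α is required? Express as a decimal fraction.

0.433

All 388×0.070 = 27.16 kg/s of NaCl reaches F6, so F6 = 27.16/0.083 = 327.23 kg/s and vapour = 60.771 kg/s.
The evaporator receives (1−α)·388 of feed at 0.644 water and removes 0.429 of that water:
0.429×0.644×(1−α)×388 = 60.771
(1−α) = 60.771/107.2 = 0.5669;  α = 0.4331.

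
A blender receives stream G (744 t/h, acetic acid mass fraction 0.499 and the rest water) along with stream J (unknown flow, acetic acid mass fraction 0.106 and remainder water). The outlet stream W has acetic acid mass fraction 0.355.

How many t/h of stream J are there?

Let J be the unknown flow. Total out = 744 + J.
acetic acid balance: 371.26 + 0.106·J = 0.355·(744 + J)
(0.106 − 0.355)·J = 0.355×744 − 371.26 = -107.14
J = -107.14 / -0.249 = 430.27 t/h

430.3 t/h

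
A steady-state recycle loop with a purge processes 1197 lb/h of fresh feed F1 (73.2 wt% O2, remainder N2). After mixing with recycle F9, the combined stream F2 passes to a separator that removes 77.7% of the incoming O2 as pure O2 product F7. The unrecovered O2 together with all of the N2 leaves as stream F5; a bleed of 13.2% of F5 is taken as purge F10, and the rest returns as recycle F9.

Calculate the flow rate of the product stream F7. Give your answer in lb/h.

O2 in F2: m_A = 1197×0.732 + (1−0.132)·(1−0.777)·m_A, so m_A = 876.2/0.8064 = 1086.5 lb/h.
Product F7 = 0.777×1086.5 = 844.22 lb/h.

844.2 lb/h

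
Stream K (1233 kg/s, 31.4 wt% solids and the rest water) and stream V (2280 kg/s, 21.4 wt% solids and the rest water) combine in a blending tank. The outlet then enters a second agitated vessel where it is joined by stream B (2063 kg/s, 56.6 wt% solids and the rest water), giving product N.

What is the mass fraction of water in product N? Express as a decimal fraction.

0.6337

Overall, product flow = 5576 kg/s.
water in = 1233×0.686 + 2280×0.786 + 2063×0.434 = 3533.3 kg/s.
water fraction in N = 0.6337.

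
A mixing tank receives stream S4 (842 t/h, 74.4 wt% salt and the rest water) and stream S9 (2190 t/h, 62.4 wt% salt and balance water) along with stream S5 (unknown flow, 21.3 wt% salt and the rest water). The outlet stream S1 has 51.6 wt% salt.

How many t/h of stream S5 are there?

Let S5 be the unknown flow. Total out = 3032 + S5.
salt balance: 1993 + 0.213·S5 = 0.516·(3032 + S5)
(0.213 − 0.516)·S5 = 0.516×3032 − 1993 = -428.5
S5 = -428.5 / -0.303 = 1414.2 t/h

1414 t/h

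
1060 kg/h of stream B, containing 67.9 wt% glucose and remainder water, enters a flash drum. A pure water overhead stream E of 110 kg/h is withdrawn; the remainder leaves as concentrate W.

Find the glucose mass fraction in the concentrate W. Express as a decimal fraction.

glucose is not removed: 1060×0.679 = 719.74 kg/h of glucose enters W.
Concentrate = 1060 − 110 = 950 kg/h.
Mass fraction = 719.74/950 = 0.758.

0.758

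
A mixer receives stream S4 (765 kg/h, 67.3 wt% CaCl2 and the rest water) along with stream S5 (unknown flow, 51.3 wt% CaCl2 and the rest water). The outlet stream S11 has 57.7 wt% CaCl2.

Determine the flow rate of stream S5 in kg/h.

1148 kg/h

Let S5 be the unknown flow. Total out = 765 + S5.
CaCl2 balance: 514.85 + 0.513·S5 = 0.577·(765 + S5)
(0.513 − 0.577)·S5 = 0.577×765 − 514.85 = -73.44
S5 = -73.44 / -0.064 = 1147.5 kg/h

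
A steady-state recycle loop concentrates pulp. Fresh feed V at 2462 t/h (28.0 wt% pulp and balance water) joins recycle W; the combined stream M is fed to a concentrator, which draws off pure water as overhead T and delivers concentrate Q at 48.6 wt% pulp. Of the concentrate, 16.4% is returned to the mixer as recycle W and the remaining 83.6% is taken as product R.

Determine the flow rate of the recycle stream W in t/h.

278.3 t/h

Overall pulp balance (none leaves overhead): pulp in fresh feed = pulp in product, i.e. 2462×0.280 = (1−0.164)·Q·0.486.
Q = 689.36/(0.486×0.836) = 1696.7 t/h.
Recycle W = 0.164×1696.7 = 278.26 t/h.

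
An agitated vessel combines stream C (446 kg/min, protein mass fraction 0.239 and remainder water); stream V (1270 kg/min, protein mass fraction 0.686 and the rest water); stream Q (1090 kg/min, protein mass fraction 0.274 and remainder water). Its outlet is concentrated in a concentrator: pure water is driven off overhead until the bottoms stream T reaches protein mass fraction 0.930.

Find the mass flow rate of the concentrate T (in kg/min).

1373 kg/min

protein entering = 446×0.239 + 1270×0.686 + 1090×0.274 = 1276.5 kg/min.
All protein reports to T, so T = 1276.5/0.930 = 1372.6 kg/min.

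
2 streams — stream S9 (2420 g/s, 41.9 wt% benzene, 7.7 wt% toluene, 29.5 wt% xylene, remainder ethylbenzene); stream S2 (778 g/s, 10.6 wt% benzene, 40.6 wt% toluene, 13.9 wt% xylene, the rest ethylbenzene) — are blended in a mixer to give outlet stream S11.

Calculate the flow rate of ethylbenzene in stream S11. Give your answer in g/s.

777.3 g/s

ethylbenzene out = ethylbenzene in = 2420×0.209 + 778×0.349 = 777.3 g/s.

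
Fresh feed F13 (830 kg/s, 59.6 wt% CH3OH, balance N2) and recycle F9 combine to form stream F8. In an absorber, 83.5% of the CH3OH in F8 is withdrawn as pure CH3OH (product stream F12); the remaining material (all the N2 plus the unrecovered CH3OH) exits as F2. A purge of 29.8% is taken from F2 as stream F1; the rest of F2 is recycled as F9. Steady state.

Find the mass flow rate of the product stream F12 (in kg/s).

467.2 kg/s

CH3OH in F8: m_A = 830×0.596 + (1−0.298)·(1−0.835)·m_A, so m_A = 494.68/0.8842 = 559.49 kg/s.
Product F12 = 0.835×559.49 = 467.17 kg/s.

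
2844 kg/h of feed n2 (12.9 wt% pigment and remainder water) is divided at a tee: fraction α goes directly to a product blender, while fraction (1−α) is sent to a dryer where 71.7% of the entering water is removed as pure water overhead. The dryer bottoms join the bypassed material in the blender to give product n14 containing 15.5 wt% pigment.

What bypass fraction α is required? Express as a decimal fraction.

All 2844×0.129 = 366.88 kg/h of pigment reaches n14, so n14 = 366.88/0.155 = 2366.9 kg/h and vapour = 477.06 kg/h.
The evaporator receives (1−α)·2844 of feed at 0.871 water and removes 0.717 of that water:
0.717×0.871×(1−α)×2844 = 477.06
(1−α) = 477.06/1776.1 = 0.2686;  α = 0.7314.

0.731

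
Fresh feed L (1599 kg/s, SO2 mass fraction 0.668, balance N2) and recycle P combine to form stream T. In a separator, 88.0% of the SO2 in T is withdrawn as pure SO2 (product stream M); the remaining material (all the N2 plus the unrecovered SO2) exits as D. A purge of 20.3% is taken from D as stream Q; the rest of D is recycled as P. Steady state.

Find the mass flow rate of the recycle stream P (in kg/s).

N2 enters only via L and leaves only via the purge: 1599×0.332 = 0.203×(N2 in D), and the separator passes all N2, so N2 in T = N2 in D = 2615.1 kg/s.
SO2 in T: m_A = 1599×0.668 + (1−0.203)·(1−0.880)·m_A, so m_A = 1068.1/0.9044 = 1181.1 kg/s.
D = (1−0.880)×1181.1 + 2615.1 = 2756.8 kg/s.
Recycle P = (1−0.203)×2756.8 = 2197.2 kg/s.

2197 kg/s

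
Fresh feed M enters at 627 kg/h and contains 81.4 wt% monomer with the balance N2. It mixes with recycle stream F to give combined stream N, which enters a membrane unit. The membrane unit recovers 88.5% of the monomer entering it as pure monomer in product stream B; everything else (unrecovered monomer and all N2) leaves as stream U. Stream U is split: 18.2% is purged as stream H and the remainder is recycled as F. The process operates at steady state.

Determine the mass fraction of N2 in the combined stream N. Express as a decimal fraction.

N2 enters only via M and leaves only via the purge: 627×0.186 = 0.182×(N2 in U), and the membrane unit passes all N2, so N2 in N = N2 in U = 640.78 kg/h.
monomer in N: m_A = 627×0.814 + (1−0.182)·(1−0.885)·m_A, so m_A = 510.38/0.9059 = 563.37 kg/h.
N = 563.37 + 640.78 = 1204.2 kg/h.
N2 fraction in N = 640.78/1204.2 = 0.532.

0.532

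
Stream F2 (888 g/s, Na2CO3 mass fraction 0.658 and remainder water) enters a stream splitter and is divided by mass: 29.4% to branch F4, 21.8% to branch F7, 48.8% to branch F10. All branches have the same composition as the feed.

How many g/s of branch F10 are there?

433.3 g/s

Branch F10 flow = 0.488×888 = 433.34 g/s.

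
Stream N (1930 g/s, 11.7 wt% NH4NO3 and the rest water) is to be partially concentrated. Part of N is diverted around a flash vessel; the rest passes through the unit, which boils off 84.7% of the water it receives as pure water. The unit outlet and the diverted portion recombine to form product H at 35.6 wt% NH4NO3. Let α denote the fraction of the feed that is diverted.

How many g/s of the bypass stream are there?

197.5 g/s

All 1930×0.117 = 225.81 g/s of NH4NO3 reaches H, so H = 225.81/0.356 = 634.3 g/s and vapour = 1295.7 g/s.
The evaporator receives (1−α)·1930 of feed at 0.883 water and removes 0.847 of that water:
0.847×0.883×(1−α)×1930 = 1295.7
(1−α) = 1295.7/1443.4 = 0.8976;  α = 0.1024.
Bypass flow = 0.1024×1930 = 197.55 g/s.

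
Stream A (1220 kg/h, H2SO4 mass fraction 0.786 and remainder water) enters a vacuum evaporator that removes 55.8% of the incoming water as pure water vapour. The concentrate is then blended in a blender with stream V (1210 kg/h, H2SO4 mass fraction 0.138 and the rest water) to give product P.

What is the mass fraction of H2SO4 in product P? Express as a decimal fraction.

Vapour removed = 0.558×0.214×1220 = 145.68 kg/h; concentrate = 1074.3 kg/h.
H2SO4 reaching the mixer = 958.92 (from concentrate) + 1210×0.138 = 1125.9 kg/h.
Product flow = 1074.3 + 1210 = 2284.3 kg/h; H2SO4 fraction = 0.493.

0.493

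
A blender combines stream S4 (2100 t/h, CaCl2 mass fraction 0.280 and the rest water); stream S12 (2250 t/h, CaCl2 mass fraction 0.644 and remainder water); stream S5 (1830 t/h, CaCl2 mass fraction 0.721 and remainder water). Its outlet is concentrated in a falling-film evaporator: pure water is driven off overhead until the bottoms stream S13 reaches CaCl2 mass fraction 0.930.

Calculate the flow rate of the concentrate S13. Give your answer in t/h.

CaCl2 entering = 2100×0.280 + 2250×0.644 + 1830×0.721 = 3356.4 t/h.
All CaCl2 reports to S13, so S13 = 3356.4/0.930 = 3609.1 t/h.

3609 t/h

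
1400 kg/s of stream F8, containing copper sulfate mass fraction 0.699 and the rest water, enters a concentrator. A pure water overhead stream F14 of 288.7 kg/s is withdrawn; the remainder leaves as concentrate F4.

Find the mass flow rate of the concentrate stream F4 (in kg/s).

Concentrate = 1400 − 288.7 = 1111.3 kg/s.

1111 kg/s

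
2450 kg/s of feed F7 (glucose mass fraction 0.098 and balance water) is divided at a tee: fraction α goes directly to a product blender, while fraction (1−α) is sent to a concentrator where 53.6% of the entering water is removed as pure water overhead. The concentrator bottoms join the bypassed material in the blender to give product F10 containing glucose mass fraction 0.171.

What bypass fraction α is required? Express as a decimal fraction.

All 2450×0.098 = 240.1 kg/s of glucose reaches F10, so F10 = 240.1/0.171 = 1404.1 kg/s and vapour = 1045.9 kg/s.
The evaporator receives (1−α)·2450 of feed at 0.902 water and removes 0.536 of that water:
0.536×0.902×(1−α)×2450 = 1045.9
(1−α) = 1045.9/1184.5 = 0.8830;  α = 0.1170.

0.117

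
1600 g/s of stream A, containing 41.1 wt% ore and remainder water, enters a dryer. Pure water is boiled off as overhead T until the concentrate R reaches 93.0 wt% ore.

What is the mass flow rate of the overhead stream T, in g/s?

ore is conserved: 1600×0.411 = 657.6 g/s all reports to the concentrate.
Concentrate = 657.6/(target fraction) = 707.1 g/s.
Overhead = 1600 − 707.1 = 892.9 g/s.

892.9 g/s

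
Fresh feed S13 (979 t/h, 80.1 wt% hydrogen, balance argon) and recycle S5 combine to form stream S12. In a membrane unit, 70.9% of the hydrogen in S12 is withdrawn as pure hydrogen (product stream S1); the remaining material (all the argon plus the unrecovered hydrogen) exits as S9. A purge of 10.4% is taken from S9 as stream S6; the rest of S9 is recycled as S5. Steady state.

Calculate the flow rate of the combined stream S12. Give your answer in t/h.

argon enters only via S13 and leaves only via the purge: 979×0.199 = 0.104×(argon in S9), and the membrane unit passes all argon, so argon in S12 = argon in S9 = 1873.3 t/h.
hydrogen in S12: m_A = 979×0.801 + (1−0.104)·(1−0.709)·m_A, so m_A = 784.18/0.7393 = 1060.8 t/h.
S12 = 1060.8 + 1873.3 = 2934 t/h.

2934 t/h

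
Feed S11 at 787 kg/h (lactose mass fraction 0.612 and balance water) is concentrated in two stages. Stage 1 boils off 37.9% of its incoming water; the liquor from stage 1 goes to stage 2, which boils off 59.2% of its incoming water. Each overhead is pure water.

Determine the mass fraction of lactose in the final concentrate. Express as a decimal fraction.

0.862

water in feed = 787×0.388 = 305.36 kg/h.
After stage 1: water left = (1−0.379)×305.36 = 189.63; stream total = 671.27 kg/h.
After stage 2: water left = (1−0.592)×189.63 = 77.367; final concentrate = 559.01 kg/h.
lactose fraction = 481.64/559.01 = 0.862.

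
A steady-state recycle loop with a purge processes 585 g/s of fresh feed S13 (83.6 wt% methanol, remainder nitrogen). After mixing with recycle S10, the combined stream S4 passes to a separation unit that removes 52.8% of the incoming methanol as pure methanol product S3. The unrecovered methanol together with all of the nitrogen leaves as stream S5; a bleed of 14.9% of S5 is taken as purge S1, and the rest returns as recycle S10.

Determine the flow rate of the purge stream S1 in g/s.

nitrogen enters only via S13 and leaves only via the purge: 585×0.164 = 0.149×(nitrogen in S5), and the separation unit passes all nitrogen, so nitrogen in S4 = nitrogen in S5 = 643.89 g/s.
methanol in S4: m_A = 585×0.836 + (1−0.149)·(1−0.528)·m_A, so m_A = 489.06/0.5983 = 817.38 g/s.
S5 = (1−0.528)×817.38 + 643.89 = 1029.7 g/s.
Purge S1 = 0.149×1029.7 = 153.42 g/s.

153.4 g/s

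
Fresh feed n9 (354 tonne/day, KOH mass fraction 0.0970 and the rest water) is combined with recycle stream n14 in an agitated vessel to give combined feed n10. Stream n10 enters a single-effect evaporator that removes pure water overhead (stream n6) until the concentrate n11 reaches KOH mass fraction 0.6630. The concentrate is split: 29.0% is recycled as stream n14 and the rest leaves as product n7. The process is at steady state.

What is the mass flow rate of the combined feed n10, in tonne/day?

375.2 tonne/day

Overall KOH balance (none leaves overhead): KOH in fresh feed = KOH in product, i.e. 354×0.097 = (1−0.290)·n11·0.663.
n11 = 34.338/(0.663×0.710) = 72.946 tonne/day.
Recycle n14 = 0.290×72.946 = 21.154 tonne/day.
Combined feed n10 = 354 + 21.154 = 375.15 tonne/day.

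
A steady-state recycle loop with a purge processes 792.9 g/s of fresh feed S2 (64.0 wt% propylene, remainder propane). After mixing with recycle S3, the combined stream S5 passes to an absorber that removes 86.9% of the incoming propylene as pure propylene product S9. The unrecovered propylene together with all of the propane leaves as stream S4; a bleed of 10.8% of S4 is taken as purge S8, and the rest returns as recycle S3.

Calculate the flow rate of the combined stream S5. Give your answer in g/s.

3218 g/s

propane enters only via S2 and leaves only via the purge: 792.9×0.360 = 0.108×(propane in S4), and the absorber passes all propane, so propane in S5 = propane in S4 = 2643 g/s.
propylene in S5: m_A = 792.9×0.640 + (1−0.108)·(1−0.869)·m_A, so m_A = 507.46/0.8831 = 574.6 g/s.
S5 = 574.6 + 2643 = 3217.6 g/s.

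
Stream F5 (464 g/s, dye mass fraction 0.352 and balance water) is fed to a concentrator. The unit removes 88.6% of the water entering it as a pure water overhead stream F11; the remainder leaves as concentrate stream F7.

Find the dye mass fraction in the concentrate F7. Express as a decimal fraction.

0.827

dye is not removed: 464×0.352 = 163.33 g/s of dye enters F7.
water entering = 464×0.648 = 300.67 g/s; overhead removed = 0.886×300.67 = 266.4 g/s.
Concentrate = 464 − 266.4 = 197.6 g/s.
Mass fraction = 163.33/197.6 = 0.827.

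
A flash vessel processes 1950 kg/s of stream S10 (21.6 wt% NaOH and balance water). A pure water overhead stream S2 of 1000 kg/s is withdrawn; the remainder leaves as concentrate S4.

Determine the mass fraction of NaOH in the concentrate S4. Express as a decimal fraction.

0.443

NaOH is not removed: 1950×0.216 = 421.2 kg/s of NaOH enters S4.
Concentrate = 1950 − 1000 = 950 kg/s.
Mass fraction = 421.2/950 = 0.443.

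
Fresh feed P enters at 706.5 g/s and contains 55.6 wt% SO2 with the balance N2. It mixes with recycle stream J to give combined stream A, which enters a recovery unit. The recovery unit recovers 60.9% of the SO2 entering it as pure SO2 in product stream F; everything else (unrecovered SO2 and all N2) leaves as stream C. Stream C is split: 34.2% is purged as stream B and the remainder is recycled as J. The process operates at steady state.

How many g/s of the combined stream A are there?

N2 enters only via P and leaves only via the purge: 706.5×0.444 = 0.342×(N2 in C), and the recovery unit passes all N2, so N2 in A = N2 in C = 917.21 g/s.
SO2 in A: m_A = 706.5×0.556 + (1−0.342)·(1−0.609)·m_A, so m_A = 392.81/0.7427 = 528.88 g/s.
A = 528.88 + 917.21 = 1446.1 g/s.

1446 g/s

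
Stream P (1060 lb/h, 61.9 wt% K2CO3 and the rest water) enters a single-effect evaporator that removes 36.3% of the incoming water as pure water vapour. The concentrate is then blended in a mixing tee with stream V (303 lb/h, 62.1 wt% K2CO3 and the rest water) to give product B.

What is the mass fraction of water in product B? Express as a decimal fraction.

Vapour removed = 0.363×0.381×1060 = 146.6 lb/h; concentrate = 913.4 lb/h.
water reaching the mixer = 257.26 (from concentrate) + 303×0.379 = 372.1 lb/h.
Product flow = 913.4 + 303 = 1216.4 lb/h; water fraction = 0.306.

0.306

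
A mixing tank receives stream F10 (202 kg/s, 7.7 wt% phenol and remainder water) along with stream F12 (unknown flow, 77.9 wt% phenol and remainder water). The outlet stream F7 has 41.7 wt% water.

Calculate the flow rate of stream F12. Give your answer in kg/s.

521.5 kg/s

Let F12 be the unknown flow. Total out = 202 + F12.
water balance: 186.45 + 0.221·F12 = 0.417·(202 + F12)
(0.221 − 0.417)·F12 = 0.417×202 − 186.45 = -102.21
F12 = -102.21 / -0.196 = 521.49 kg/s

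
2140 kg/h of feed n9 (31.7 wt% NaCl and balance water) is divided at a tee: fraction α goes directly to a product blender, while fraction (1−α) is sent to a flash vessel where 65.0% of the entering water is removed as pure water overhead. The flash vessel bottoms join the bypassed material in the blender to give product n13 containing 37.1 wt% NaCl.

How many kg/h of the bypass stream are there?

All 2140×0.317 = 678.38 kg/h of NaCl reaches n13, so n13 = 678.38/0.371 = 1828.5 kg/h and vapour = 311.48 kg/h.
The evaporator receives (1−α)·2140 of feed at 0.683 water and removes 0.650 of that water:
0.650×0.683×(1−α)×2140 = 311.48
(1−α) = 311.48/950.05 = 0.3279;  α = 0.6721.
Bypass flow = 0.6721×2140 = 1438.4 kg/h.

1438 kg/h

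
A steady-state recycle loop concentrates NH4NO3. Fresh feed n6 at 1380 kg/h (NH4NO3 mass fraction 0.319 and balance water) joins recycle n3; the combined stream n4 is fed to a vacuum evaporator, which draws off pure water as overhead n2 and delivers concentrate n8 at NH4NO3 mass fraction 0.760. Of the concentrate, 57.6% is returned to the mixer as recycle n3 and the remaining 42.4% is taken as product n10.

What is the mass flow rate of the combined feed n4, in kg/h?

2167 kg/h

Overall NH4NO3 balance (none leaves overhead): NH4NO3 in fresh feed = NH4NO3 in product, i.e. 1380×0.319 = (1−0.576)·n8·0.760.
n8 = 440.22/(0.760×0.424) = 1366.1 kg/h.
Recycle n3 = 0.576×1366.1 = 786.89 kg/h.
Combined feed n4 = 1380 + 786.89 = 2166.9 kg/h.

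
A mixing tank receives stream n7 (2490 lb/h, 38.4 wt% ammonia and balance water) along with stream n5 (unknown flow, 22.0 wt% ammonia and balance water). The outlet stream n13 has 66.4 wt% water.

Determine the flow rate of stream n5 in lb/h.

Let n5 be the unknown flow. Total out = 2490 + n5.
water balance: 1533.8 + 0.780·n5 = 0.664·(2490 + n5)
(0.780 − 0.664)·n5 = 0.664×2490 − 1533.8 = 119.52
n5 = 119.52 / 0.116 = 1030.3 lb/h

1030 lb/h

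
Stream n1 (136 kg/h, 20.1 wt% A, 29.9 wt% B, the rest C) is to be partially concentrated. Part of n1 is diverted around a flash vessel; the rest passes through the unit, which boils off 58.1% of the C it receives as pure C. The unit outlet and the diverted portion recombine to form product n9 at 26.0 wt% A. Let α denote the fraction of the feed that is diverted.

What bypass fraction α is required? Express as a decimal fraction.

All 136×0.201 = 27.336 kg/h of A reaches n9, so n9 = 27.336/0.260 = 105.14 kg/h and vapour = 30.862 kg/h.
The evaporator receives (1−α)·136 of feed at 0.500 C and removes 0.581 of that C:
0.581×0.500×(1−α)×136 = 30.862
(1−α) = 30.862/39.508 = 0.7811;  α = 0.2189.

0.219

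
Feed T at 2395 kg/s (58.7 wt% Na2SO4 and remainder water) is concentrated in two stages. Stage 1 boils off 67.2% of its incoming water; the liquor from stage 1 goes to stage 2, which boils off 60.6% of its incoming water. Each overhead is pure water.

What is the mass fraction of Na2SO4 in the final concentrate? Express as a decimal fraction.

0.9167

water in feed = 2395×0.413 = 989.13 kg/s.
After stage 1: water left = (1−0.672)×989.13 = 324.44; stream total = 1730.3 kg/s.
After stage 2: water left = (1−0.606)×324.44 = 127.83; final concentrate = 1533.7 kg/s.
Na2SO4 fraction = 1405.9/1533.7 = 0.9167.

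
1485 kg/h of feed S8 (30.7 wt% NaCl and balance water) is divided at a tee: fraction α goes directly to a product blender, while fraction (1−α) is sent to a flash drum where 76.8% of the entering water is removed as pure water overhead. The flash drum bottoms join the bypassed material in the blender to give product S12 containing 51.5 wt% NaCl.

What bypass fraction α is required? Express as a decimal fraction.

0.241

All 1485×0.307 = 455.89 kg/h of NaCl reaches S12, so S12 = 455.89/0.515 = 885.23 kg/h and vapour = 599.77 kg/h.
The evaporator receives (1−α)·1485 of feed at 0.693 water and removes 0.768 of that water:
0.768×0.693×(1−α)×1485 = 599.77
(1−α) = 599.77/790.35 = 0.7589;  α = 0.2411.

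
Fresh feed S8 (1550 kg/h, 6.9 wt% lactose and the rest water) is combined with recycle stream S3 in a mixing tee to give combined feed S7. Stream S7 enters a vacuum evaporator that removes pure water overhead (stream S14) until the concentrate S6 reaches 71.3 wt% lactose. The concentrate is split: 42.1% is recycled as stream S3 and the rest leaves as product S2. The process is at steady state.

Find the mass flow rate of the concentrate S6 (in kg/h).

259.1 kg/h

Overall lactose balance (none leaves overhead): lactose in fresh feed = lactose in product, i.e. 1550×0.069 = (1−0.421)·S6·0.713.
S6 = 106.95/(0.713×0.579) = 259.07 kg/h.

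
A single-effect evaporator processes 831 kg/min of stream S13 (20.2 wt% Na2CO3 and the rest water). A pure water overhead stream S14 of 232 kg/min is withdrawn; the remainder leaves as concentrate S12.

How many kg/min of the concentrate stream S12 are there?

599 kg/min

Concentrate = 831 − 232 = 599 kg/min.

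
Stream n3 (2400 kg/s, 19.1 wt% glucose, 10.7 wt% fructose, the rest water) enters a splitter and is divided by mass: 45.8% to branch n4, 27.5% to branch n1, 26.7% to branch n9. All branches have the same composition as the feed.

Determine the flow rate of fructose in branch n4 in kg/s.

Branch n4 total = 0.458×2400 = 1099.2 kg/s.
fructose in n4 = 0.107×1099.2 = 117.61 kg/s.

117.6 kg/s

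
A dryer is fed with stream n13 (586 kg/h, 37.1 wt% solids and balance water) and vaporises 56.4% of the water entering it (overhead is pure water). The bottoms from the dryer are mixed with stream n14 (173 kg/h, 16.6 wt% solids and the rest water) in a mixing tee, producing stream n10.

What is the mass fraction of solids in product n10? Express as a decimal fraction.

0.447

Vapour removed = 0.564×0.629×586 = 207.89 kg/h; concentrate = 378.11 kg/h.
solids reaching the mixer = 217.41 (from concentrate) + 173×0.166 = 246.12 kg/h.
Product flow = 378.11 + 173 = 551.11 kg/h; solids fraction = 0.447.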